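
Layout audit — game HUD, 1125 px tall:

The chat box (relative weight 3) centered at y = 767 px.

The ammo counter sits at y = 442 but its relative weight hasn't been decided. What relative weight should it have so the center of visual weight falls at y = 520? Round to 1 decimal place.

w ≈ 9.5

Known: weight 3 with moment 3·767 = 2301.
For the centroid to hit 520: (2301 + w·442) / (3 + w) = 520.
Rearranging, w·(442 − 520) = 520·3 − 2301 = -741, so w ≈ -741/-78 = 9.50.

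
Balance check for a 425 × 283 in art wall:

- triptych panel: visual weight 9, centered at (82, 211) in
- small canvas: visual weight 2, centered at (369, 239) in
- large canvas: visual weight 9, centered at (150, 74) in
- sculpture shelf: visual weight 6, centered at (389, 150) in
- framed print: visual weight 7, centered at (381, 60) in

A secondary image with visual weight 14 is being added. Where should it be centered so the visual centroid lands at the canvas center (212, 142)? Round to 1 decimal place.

(152.6, 165.1)

With the secondary image, Σw becomes 9 + 2 + 9 + 6 + 7 + 14 = 47.
Along x: (7827 + 14·x) / 47 = 212 (existing moment 9·82 + 2·369 + 9·150 + 6·389 + 7·381 = 7827) ⇒ x = (9964 − 7827) / 14 ≈ 152.64.
Along y: (4363 + 14·y) / 47 = 142 (existing moment 9·211 + 2·239 + 9·74 + 6·150 + 7·60 = 4363) ⇒ y = (6674 − 4363) / 14 ≈ 165.07.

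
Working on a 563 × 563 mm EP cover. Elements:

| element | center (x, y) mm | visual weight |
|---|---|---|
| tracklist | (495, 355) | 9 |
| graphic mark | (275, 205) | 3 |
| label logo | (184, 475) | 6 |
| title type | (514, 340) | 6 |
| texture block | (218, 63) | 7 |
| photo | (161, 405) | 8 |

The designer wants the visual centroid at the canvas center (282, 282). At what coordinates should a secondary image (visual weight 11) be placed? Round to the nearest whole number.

(165, 156)

After adding the secondary image, total weight = 9 + 3 + 6 + 6 + 7 + 8 + 11 = 50.
x: target moment 50×282 = 14100; current 9·495 + 3·275 + 6·184 + 6·514 + 7·218 + 8·161 = 12282; the secondary image supplies 1818, so x = 1818/11 ≈ 165.27.
y: target moment 50×282 = 14100; current 9·355 + 3·205 + 6·475 + 6·340 + 7·63 + 8·405 = 12381; the secondary image supplies 1719, so y = 1719/11 ≈ 156.27.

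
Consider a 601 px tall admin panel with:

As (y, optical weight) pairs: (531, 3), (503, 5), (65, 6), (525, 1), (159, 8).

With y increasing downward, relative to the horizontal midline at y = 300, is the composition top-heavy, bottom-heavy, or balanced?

Σw = 3 + 5 + 6 + 1 + 8 = 23.
Σw·y = 3·531 + 5·503 + 6·65 + 1·525 + 8·159 = 6295, so ȳ = 6295/23 ≈ 273.70.
273.7 vs midline 300 → top-heavy.

top-heavy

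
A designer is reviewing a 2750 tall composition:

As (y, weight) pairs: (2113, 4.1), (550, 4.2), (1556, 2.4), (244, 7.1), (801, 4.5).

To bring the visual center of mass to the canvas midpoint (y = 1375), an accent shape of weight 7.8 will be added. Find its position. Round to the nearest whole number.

After adding the accent shape, total weight = 4.1 + 4.2 + 2.4 + 7.1 + 4.5 + 7.8 = 30.1.
y: need Σw·y = 30.1·1375 = 41387.5. Existing = 4.1·2113 + 4.2·550 + 2.4·1556 + 7.1·244 + 4.5·801 = 20044.6. Remainder 21342.9 / 7.8 ≈ 2736.27.

y ≈ 2736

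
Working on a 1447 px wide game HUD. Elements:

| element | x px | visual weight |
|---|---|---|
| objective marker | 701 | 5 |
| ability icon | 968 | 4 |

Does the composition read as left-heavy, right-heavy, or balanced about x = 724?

Weights sum to 5 + 4 = 9.
Σw·x = 5·701 + 4·968 = 7377, so x̄ = 7377/9 ≈ 819.67.
819.7 vs midline 724 → right-heavy.

right-heavy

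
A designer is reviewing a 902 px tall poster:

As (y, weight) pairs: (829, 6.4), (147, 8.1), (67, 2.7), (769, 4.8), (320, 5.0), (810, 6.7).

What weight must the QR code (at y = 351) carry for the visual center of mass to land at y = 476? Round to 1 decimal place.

Known weights sum to 6.4 + 8.1 + 2.7 + 4.8 + 5.0 + 6.7 = 33.7; their moment is 6.4·829 + 8.1·147 + 2.7·67 + 4.8·769 + 5.0·320 + 6.7·810 = 17395.4.
Balance at y = 476 requires (17395.4 + w·351) / (33.7 + w) = 476.
Solving: w = (476·33.7 − 17395.4) / (351 − 476) = -1354.2 / -125 ≈ 10.83.

w ≈ 10.8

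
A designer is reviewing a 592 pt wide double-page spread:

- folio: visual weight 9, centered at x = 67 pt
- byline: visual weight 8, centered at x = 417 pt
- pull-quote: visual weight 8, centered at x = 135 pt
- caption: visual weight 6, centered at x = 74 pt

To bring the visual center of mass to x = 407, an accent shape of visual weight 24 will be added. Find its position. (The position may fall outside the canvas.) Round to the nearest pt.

With the accent shape, Σw becomes 9 + 8 + 8 + 6 + 24 = 55.
x: need Σw·x = 55·407 = 22385. Existing = 9·67 + 8·417 + 8·135 + 6·74 = 5463. Remainder 16922 / 24 ≈ 705.08.

x ≈ 705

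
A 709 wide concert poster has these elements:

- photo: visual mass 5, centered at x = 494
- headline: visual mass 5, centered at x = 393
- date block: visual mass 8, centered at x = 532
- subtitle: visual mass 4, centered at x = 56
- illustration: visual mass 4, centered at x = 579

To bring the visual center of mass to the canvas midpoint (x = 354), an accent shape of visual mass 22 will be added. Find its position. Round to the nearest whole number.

With the accent shape, Σw becomes 5 + 5 + 8 + 4 + 4 + 22 = 48.
x: target moment 48×354 = 16992; current 5·494 + 5·393 + 8·532 + 4·56 + 4·579 = 11231; the accent shape supplies 5761, so x = 5761/22 ≈ 261.86.

x ≈ 262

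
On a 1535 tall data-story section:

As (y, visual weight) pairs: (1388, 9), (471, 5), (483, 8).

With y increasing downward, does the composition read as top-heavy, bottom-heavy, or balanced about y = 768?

Total weight = 9 + 5 + 8 = 22.
Σw·y = 9·1388 + 5·471 + 8·483 = 18711, so ȳ = 18711/22 ≈ 850.50.
850.5 vs midline 768 → bottom-heavy.

bottom-heavy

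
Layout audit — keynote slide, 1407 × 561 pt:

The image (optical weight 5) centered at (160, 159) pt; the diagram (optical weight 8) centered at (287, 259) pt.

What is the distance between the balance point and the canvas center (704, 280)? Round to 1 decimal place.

≈ 469.6 pt

Total weight = 5 + 8 = 13.
Σw·x = 5·160 + 8·287 = 3096, so x̄ = 3096/13 ≈ 238.15.
Σw·y = 5·159 + 8·259 = 2867, so ȳ = 2867/13 ≈ 220.54.
Relative to (704, 280): Δ = (-465.85, -59.46); |Δ| = √(-465.85² + -59.46²) ≈ 469.63.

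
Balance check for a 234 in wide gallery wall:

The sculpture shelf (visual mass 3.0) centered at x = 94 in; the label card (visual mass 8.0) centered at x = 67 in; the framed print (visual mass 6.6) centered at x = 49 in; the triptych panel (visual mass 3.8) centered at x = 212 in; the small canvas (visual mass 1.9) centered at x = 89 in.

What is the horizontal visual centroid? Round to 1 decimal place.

x ≈ 90.8

Total weight = 3.0 + 8.0 + 6.6 + 3.8 + 1.9 = 23.3.
x: (3.0·94 + 8.0·67 + 6.6·49 + 3.8·212 + 1.9·89) / 23.3 = 2116.1 / 23.3 ≈ 90.82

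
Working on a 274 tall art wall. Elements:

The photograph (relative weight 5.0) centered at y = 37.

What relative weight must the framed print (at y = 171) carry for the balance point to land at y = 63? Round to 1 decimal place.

The single fixed element contributes weight 5.0, moment 5.0·37 = 185.0.
For the centroid to hit 63: (185.0 + w·171) / (5.0 + w) = 63.
Solving: w = (63·5.0 − 185.0) / (171 − 63) = 130.0 / 108 ≈ 1.20.

w ≈ 1.2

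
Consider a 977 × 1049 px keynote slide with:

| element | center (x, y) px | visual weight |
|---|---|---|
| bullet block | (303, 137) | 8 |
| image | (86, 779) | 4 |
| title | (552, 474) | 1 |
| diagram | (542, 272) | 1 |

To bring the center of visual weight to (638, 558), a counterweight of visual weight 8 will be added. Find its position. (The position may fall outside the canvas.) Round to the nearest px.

(1272, 915)

New total weight: (8 + 4 + 1 + 1) + 8 = 22.
x: target moment 22×638 = 14036; current 8·303 + 4·86 + 1·552 + 1·542 = 3862; the counterweight supplies 10174, so x = 10174/8 ≈ 1271.75.
y: target moment 22×558 = 12276; current 8·137 + 4·779 + 1·474 + 1·272 = 4958; the counterweight supplies 7318, so y = 7318/8 ≈ 914.75.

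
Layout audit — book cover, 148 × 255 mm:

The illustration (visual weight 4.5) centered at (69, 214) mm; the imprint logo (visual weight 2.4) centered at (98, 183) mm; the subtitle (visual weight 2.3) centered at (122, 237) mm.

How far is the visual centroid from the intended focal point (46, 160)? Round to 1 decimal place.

≈ 67.7 mm

Weights sum to 4.5 + 2.4 + 2.3 = 9.2.
x-moment: 4.5·69 + 2.4·98 + 2.3·122 = 826.3; centroid 826.3/9.2 ≈ 89.82.
y-moment: 4.5·214 + 2.4·183 + 2.3·237 = 1947.3; centroid 1947.3/9.2 ≈ 211.66.
Relative to (46, 160): Δ = (43.82, 51.66); |Δ| = √(43.82² + 51.66²) ≈ 67.74.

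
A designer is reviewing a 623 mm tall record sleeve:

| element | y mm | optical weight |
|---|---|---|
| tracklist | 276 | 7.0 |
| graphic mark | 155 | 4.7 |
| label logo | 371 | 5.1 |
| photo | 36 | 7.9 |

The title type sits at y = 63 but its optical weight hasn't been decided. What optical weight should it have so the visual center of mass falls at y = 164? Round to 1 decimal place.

w ≈ 7.8

Known weights sum to 7.0 + 4.7 + 5.1 + 7.9 = 24.7; their moment is 7.0·276 + 4.7·155 + 5.1·371 + 7.9·36 = 4837.0.
For the centroid to hit 164: (4837.0 + w·63) / (24.7 + w) = 164.
Rearranging, w·(63 − 164) = 164·24.7 − 4837.0 = -786.2, so w ≈ -786.2/-101 = 7.78.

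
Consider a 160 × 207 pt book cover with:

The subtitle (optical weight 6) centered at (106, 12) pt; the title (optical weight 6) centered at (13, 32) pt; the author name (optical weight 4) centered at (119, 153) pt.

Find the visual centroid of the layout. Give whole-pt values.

(74, 55)

Weights sum to 6 + 6 + 4 = 16.
x: (6·106 + 6·13 + 4·119) / 16 = 1190 / 16 ≈ 74.38
y: (6·12 + 6·32 + 4·153) / 16 = 876 / 16 ≈ 54.75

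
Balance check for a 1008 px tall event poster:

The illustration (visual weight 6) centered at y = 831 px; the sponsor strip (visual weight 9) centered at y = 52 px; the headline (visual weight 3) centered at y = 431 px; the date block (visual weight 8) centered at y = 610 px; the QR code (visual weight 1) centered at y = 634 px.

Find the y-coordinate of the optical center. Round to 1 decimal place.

y ≈ 454.1

Total weight = 6 + 9 + 3 + 8 + 1 = 27.
Σw·y = 6·831 + 9·52 + 3·431 + 8·610 + 1·634 = 12261, so ȳ = 12261/27 ≈ 454.11.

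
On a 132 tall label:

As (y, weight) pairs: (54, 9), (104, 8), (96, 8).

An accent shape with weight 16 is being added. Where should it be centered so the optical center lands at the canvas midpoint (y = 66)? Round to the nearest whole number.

y ≈ 39

With the accent shape, Σw becomes 9 + 8 + 8 + 16 = 41.
y: target moment 41×66 = 2706; current 9·54 + 8·104 + 8·96 = 2086; the accent shape supplies 620, so y = 620/16 ≈ 38.75.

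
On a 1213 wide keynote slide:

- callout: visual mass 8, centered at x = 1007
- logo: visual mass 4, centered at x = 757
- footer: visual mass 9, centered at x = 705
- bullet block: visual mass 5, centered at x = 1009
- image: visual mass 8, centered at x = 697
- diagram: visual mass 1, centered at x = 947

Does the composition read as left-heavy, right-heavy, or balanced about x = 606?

Weights sum to 8 + 4 + 9 + 5 + 8 + 1 = 35.
Σw·x = 28997; x̄ = 28997/35 ≈ 828.49.
828.5 lies right of the midline 606, so the layout is right-heavy.

right-heavy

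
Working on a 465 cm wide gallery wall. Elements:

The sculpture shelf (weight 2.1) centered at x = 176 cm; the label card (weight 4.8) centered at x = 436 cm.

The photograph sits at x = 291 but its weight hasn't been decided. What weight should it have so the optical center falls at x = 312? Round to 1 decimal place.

Existing Σw = 6.9 (2.1 + 4.8); existing moment 2.1·176 + 4.8·436 = 2462.4.
Set Σw·x/Σw = 312: (2462.4 + 291w) = 312·(6.9 + w).
So w = (312·6.9 − 2462.4)/(291 − 312) = -309.6/-21 ≈ 14.74.

w ≈ 14.7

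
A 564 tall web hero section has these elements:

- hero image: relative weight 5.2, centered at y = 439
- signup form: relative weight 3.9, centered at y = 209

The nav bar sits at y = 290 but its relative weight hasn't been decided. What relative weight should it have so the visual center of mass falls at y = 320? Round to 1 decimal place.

Existing Σw = 9.1 (5.2 + 3.9); existing moment 5.2·439 + 3.9·209 = 3097.9.
Balance at y = 320 requires (3097.9 + w·290) / (9.1 + w) = 320.
Rearranging, w·(290 − 320) = 320·9.1 − 3097.9 = -185.9, so w ≈ -185.9/-30 = 6.20.

w ≈ 6.2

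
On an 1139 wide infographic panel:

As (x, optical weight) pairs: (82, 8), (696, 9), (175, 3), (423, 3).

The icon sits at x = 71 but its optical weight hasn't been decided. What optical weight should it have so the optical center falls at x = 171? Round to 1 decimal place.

Fixed elements: Σw = 8 + 9 + 3 + 3 = 23, Σw·x = 8·82 + 9·696 + 3·175 + 3·423 = 8714.
Balance at x = 171 requires (8714 + w·71) / (23 + w) = 171.
So w = (171·23 − 8714)/(71 − 171) = -4781/-100 ≈ 47.81.

w ≈ 47.8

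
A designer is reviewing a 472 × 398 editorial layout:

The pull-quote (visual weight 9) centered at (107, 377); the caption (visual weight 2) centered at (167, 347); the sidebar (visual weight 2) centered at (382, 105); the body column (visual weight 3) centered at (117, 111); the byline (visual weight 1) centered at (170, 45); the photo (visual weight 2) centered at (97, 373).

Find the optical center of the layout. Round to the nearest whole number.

Total weight = 9 + 2 + 2 + 3 + 1 + 2 = 19.
x: moment 2776 / weight 19 ≈ 146.11
Σw·y = 5421; ȳ = 5421/19 ≈ 285.32.

(146, 285)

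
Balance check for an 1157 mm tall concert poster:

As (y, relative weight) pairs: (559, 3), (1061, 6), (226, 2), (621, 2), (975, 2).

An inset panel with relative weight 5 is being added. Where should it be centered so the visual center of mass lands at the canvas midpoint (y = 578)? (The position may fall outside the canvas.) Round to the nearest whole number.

y ≈ -25

New total weight: (3 + 6 + 2 + 2 + 2) + 5 = 20.
Along y: (11687 + 5·y) / 20 = 578 (existing moment 3·559 + 6·1061 + 2·226 + 2·621 + 2·975 = 11687) ⇒ y = (11560 − 11687) / 5 ≈ -25.40.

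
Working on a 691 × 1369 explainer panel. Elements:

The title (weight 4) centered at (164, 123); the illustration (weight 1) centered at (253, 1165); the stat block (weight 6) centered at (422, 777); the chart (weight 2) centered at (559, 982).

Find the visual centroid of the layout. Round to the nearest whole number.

Weights sum to 4 + 1 + 6 + 2 = 13.
Σw·x = 4·164 + 1·253 + 6·422 + 2·559 = 4559, so x̄ = 4559/13 ≈ 350.69.
Σw·y = 4·123 + 1·1165 + 6·777 + 2·982 = 8283, so ȳ = 8283/13 ≈ 637.15.

(351, 637)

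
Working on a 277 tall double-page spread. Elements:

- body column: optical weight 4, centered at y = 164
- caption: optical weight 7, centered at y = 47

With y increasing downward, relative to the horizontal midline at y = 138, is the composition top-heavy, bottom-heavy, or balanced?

top-heavy

Total weight = 4 + 7 = 11.
y-moment: 4·164 + 7·47 = 985; centroid 985/11 ≈ 89.55.
Since 89.5 is above (smaller y than) 138, the composition reads top-heavy.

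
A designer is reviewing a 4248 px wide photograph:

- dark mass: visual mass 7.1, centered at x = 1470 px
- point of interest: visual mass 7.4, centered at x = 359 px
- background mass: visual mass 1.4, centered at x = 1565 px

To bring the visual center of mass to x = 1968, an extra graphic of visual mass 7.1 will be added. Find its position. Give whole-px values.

x ≈ 4222

New total weight: (7.1 + 7.4 + 1.4) + 7.1 = 23.0.
x: need Σw·x = 23.0·1968 = 45264.0. Existing = 7.1·1470 + 7.4·359 + 1.4·1565 = 15284.6. Remainder 29979.4 / 7.1 ≈ 4222.45.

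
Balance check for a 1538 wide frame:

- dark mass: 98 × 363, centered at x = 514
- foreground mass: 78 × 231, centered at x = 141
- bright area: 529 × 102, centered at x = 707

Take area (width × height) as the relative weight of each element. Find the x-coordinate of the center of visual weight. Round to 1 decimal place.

Taking area as weight: dark mass 98·363 = 35574, foreground mass 78·231 = 18018, bright area 529·102 = 53958. Sum 107550.
Σw·x = 35574·514 + 18018·141 + 53958·707 = 58973880, so x̄ = 58973880/107550 ≈ 548.34.

x ≈ 548.3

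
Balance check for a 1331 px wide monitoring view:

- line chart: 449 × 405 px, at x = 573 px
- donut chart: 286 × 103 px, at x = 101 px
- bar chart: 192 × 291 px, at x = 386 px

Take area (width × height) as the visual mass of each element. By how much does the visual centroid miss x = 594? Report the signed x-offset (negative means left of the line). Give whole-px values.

≈ -112 px

Taking area as weight: line chart 449·405 = 181845, donut chart 286·103 = 29458, bar chart 192·291 = 55872. Sum 267175.
Σw·x = 181845·573 + 29458·101 + 55872·386 = 128739035, so x̄ = 128739035/267175 ≈ 481.85.
Difference: 481.85 − 594 ≈ -112.15.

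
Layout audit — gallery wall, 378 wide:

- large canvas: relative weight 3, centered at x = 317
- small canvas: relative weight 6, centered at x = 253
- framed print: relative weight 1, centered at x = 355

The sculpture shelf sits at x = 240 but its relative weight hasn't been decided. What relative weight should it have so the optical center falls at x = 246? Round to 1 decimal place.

w ≈ 60.7

Known weights sum to 3 + 6 + 1 = 10; their moment is 3·317 + 6·253 + 1·355 = 2824.
Set Σw·x/Σw = 246: (2824 + 240w) = 246·(10 + w).
So w = (246·10 − 2824)/(240 − 246) = -364/-6 ≈ 60.67.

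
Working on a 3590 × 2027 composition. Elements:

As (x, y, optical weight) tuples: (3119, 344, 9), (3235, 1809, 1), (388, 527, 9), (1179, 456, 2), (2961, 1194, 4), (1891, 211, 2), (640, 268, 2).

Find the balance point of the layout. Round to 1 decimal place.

(1864.2, 561.9)

Weights sum to 9 + 1 + 9 + 2 + 4 + 2 + 2 = 29.
Σw·x = 9·3119 + 1·3235 + 9·388 + 2·1179 + 4·2961 + 2·1891 + 2·640 = 54062, so x̄ = 54062/29 ≈ 1864.21.
Σw·y = 9·344 + 1·1809 + 9·527 + 2·456 + 4·1194 + 2·211 + 2·268 = 16294, so ȳ = 16294/29 ≈ 561.86.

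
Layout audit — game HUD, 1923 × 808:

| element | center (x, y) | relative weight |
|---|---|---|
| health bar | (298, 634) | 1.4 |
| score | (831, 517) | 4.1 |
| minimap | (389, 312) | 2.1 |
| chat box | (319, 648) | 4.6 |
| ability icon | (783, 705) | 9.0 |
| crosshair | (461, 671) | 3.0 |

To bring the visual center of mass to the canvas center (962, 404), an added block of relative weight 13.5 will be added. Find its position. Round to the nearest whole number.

(1610, 17)

With the added block, Σw becomes 1.4 + 4.1 + 2.1 + 4.6 + 9.0 + 3.0 + 13.5 = 37.7.
Along x: (14538.6 + 13.5·x) / 37.7 = 962 (existing moment 1.4·298 + 4.1·831 + 2.1·389 + 4.6·319 + 9.0·783 + 3.0·461 = 14538.6) ⇒ x = (36267.4 − 14538.6) / 13.5 ≈ 1609.54.
Along y: (15001.3 + 13.5·y) / 37.7 = 404 (existing moment 1.4·634 + 4.1·517 + 2.1·312 + 4.6·648 + 9.0·705 + 3.0·671 = 15001.3) ⇒ y = (15230.8 − 15001.3) / 13.5 ≈ 17.00.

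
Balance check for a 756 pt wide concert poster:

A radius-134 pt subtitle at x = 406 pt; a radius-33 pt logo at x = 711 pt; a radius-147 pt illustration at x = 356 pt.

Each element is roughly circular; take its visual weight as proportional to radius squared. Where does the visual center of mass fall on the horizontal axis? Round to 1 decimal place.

x ≈ 387.6

Weights ∝ r²: subtitle 134² = 17956, logo 33² = 1089, illustration 147² = 21609; Σw = 40654.
x: (17956·406 + 1089·711 + 21609·356) / 40654 = 15757219 / 40654 ≈ 387.59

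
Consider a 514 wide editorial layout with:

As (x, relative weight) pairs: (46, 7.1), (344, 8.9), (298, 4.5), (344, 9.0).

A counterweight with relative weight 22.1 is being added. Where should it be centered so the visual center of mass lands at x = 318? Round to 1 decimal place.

x ≈ 388.4

With the counterweight, Σw becomes 7.1 + 8.9 + 4.5 + 9.0 + 22.1 = 51.6.
x: need Σw·x = 51.6·318 = 16408.8. Existing = 7.1·46 + 8.9·344 + 4.5·298 + 9.0·344 = 7825.2. Remainder 8583.6 / 22.1 ≈ 388.40.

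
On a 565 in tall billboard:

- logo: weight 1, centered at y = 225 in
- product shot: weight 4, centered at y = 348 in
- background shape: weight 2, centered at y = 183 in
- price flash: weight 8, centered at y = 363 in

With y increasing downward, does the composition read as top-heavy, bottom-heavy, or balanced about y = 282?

Weights sum to 1 + 4 + 2 + 8 = 15.
Σw·y = 1·225 + 4·348 + 2·183 + 8·363 = 4887, so ȳ = 4887/15 ≈ 325.80.
Since 325.8 is below (larger y than) 282, the composition reads bottom-heavy.

bottom-heavy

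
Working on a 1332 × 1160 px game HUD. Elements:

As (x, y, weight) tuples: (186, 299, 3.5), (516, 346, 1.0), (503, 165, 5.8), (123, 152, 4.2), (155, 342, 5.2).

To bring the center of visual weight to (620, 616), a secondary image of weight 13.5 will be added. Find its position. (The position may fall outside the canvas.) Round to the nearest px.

New total weight: (3.5 + 1.0 + 5.8 + 4.2 + 5.2) + 13.5 = 33.2.
x: need Σw·x = 33.2·620 = 20584.0. Existing = 3.5·186 + 1.0·516 + 5.8·503 + 4.2·123 + 5.2·155 = 5407.0. Remainder 15177.0 / 13.5 ≈ 1124.22.
y: need Σw·y = 33.2·616 = 20451.2. Existing = 3.5·299 + 1.0·346 + 5.8·165 + 4.2·152 + 5.2·342 = 4766.3. Remainder 15684.9 / 13.5 ≈ 1161.84.

(1124, 1162)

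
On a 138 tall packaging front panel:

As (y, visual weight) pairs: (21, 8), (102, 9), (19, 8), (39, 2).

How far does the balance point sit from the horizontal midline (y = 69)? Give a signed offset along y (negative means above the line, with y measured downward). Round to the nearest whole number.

Total weight = 8 + 9 + 8 + 2 = 27.
y-moment: 8·21 + 9·102 + 8·19 + 2·39 = 1316; centroid 1316/27 ≈ 48.74.
Offset from y = 69: 48.74 − 69 ≈ -20.26.

≈ -20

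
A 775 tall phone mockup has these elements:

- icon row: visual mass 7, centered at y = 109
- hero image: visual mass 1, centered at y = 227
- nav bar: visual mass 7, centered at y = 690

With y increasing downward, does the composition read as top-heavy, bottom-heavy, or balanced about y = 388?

Weights sum to 7 + 1 + 7 = 15.
Σw·y = 7·109 + 1·227 + 7·690 = 5820, so ȳ = 5820/15 ≈ 388.00.
That equals the midline 388 — balanced.

balanced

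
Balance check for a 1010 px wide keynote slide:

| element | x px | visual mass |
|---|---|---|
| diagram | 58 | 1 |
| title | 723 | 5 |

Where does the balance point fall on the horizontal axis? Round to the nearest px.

x ≈ 612

Weights sum to 1 + 5 = 6.
x-moment: 1·58 + 5·723 = 3673; centroid 3673/6 ≈ 612.17.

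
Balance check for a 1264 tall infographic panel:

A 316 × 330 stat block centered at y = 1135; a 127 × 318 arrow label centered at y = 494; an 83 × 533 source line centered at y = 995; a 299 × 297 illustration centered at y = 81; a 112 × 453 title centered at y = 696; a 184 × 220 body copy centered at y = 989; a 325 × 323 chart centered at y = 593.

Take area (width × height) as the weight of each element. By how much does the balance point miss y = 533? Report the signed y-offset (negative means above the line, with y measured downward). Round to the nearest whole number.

≈ 157

Taking area as weight: stat block 316·330 = 104280, arrow label 127·318 = 40386, source line 83·533 = 44239, illustration 299·297 = 88803, title 112·453 = 50736, body copy 184·220 = 40480, chart 325·323 = 104975. Sum 473899.
Σw·y = 327116483; ȳ = 327116483/473899 ≈ 690.27.
Difference: 690.27 − 533 ≈ 157.27.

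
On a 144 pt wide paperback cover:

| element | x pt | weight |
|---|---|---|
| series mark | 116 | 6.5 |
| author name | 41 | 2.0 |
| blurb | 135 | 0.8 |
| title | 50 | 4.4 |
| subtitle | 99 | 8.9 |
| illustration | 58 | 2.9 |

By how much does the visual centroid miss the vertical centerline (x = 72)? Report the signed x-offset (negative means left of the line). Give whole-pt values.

Weights sum to 6.5 + 2.0 + 0.8 + 4.4 + 8.9 + 2.9 = 25.5.
x: (6.5·116 + 2.0·41 + 0.8·135 + 4.4·50 + 8.9·99 + 2.9·58) / 25.5 = 2213.3 / 25.5 ≈ 86.80
Offset from x = 72: 86.80 − 72 ≈ 14.80.

≈ 15 pt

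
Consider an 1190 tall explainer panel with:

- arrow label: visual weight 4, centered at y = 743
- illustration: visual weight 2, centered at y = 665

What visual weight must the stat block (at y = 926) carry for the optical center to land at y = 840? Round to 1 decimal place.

Fixed elements: Σw = 4 + 2 = 6, Σw·y = 4·743 + 2·665 = 4302.
For the centroid to hit 840: (4302 + w·926) / (6 + w) = 840.
So w = (840·6 − 4302)/(926 − 840) = 738/86 ≈ 8.58.

w ≈ 8.6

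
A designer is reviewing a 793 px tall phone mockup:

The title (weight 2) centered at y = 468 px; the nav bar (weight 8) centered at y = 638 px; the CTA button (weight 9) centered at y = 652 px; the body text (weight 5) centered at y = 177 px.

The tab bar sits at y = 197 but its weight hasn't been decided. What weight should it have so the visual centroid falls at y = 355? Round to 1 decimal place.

Fixed elements: Σw = 2 + 8 + 9 + 5 = 24, Σw·y = 2·468 + 8·638 + 9·652 + 5·177 = 12793.
Balance at y = 355 requires (12793 + w·197) / (24 + w) = 355.
Rearranging, w·(197 − 355) = 355·24 − 12793 = -4273, so w ≈ -4273/-158 = 27.04.

w ≈ 27.0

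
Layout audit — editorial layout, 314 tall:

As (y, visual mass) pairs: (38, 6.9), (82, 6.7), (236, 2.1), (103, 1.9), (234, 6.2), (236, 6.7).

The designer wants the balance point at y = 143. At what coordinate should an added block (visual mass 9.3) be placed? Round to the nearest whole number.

y ≈ 124

With the added block, Σw becomes 6.9 + 6.7 + 2.1 + 1.9 + 6.2 + 6.7 + 9.3 = 39.8.
y: need Σw·y = 39.8·143 = 5691.4. Existing = 6.9·38 + 6.7·82 + 2.1·236 + 1.9·103 + 6.2·234 + 6.7·236 = 4534.9. Remainder 1156.5 / 9.3 ≈ 124.35.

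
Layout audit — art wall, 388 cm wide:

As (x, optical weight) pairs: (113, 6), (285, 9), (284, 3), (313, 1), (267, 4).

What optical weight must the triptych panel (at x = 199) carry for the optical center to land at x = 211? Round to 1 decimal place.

Known weights sum to 6 + 9 + 3 + 1 + 4 = 23; their moment is 6·113 + 9·285 + 3·284 + 1·313 + 4·267 = 5476.
For the centroid to hit 211: (5476 + w·199) / (23 + w) = 211.
Solving: w = (211·23 − 5476) / (199 − 211) = -623 / -12 ≈ 51.92.

w ≈ 51.9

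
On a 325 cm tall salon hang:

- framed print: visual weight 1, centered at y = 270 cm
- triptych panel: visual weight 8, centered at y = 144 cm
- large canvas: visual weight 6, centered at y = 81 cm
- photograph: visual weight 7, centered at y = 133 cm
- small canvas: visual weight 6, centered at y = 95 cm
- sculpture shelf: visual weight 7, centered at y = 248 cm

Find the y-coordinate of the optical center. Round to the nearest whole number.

y ≈ 147

Total weight = 1 + 8 + 6 + 7 + 6 + 7 = 35.
y-moment: 1·270 + 8·144 + 6·81 + 7·133 + 6·95 + 7·248 = 5145; centroid 5145/35 ≈ 147.00.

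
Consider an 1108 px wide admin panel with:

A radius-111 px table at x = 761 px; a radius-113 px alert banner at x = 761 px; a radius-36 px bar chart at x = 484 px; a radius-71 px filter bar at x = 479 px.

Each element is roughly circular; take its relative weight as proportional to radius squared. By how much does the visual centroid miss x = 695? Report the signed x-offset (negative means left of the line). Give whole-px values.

≈ 9 px

Weights ∝ r²: table 111² = 12321, alert banner 113² = 12769, bar chart 36² = 1296, filter bar 71² = 5041; Σw = 31427.
x: (12321·761 + 12769·761 + 1296·484 + 5041·479) / 31427 = 22135393 / 31427 ≈ 704.34
Offset from x = 695: 704.34 − 695 ≈ 9.34.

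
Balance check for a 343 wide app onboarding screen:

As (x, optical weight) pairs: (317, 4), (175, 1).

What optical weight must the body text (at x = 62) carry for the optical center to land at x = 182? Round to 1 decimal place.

w ≈ 4.4

Known weights sum to 4 + 1 = 5; their moment is 4·317 + 1·175 = 1443.
Balance at x = 182 requires (1443 + w·62) / (5 + w) = 182.
Rearranging, w·(62 − 182) = 182·5 − 1443 = -533, so w ≈ -533/-120 = 4.44.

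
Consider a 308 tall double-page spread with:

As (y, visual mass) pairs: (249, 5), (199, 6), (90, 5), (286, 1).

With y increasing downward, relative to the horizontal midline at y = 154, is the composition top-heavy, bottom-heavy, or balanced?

bottom-heavy

Total weight = 5 + 6 + 5 + 1 = 17.
y-moment: 5·249 + 6·199 + 5·90 + 1·286 = 3175; centroid 3175/17 ≈ 186.76.
186.8 lies below (larger y than) the midline 154, so the layout is bottom-heavy.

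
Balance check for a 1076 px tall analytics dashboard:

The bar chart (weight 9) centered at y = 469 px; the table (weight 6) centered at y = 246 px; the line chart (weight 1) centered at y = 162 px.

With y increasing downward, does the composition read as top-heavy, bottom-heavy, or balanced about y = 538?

Weights sum to 9 + 6 + 1 = 16.
y-moment: 9·469 + 6·246 + 1·162 = 5859; centroid 5859/16 ≈ 366.19.
Since 366.2 is above (smaller y than) 538, the composition reads top-heavy.

top-heavy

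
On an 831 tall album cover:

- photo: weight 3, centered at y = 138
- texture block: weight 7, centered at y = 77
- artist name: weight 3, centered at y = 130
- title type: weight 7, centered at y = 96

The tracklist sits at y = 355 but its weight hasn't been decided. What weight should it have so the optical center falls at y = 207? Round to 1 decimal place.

w ≈ 14.4

Existing Σw = 20 (3 + 7 + 3 + 7); existing moment 3·138 + 7·77 + 3·130 + 7·96 = 2015.
Balance at y = 207 requires (2015 + w·355) / (20 + w) = 207.
So w = (207·20 − 2015)/(355 − 207) = 2125/148 ≈ 14.36.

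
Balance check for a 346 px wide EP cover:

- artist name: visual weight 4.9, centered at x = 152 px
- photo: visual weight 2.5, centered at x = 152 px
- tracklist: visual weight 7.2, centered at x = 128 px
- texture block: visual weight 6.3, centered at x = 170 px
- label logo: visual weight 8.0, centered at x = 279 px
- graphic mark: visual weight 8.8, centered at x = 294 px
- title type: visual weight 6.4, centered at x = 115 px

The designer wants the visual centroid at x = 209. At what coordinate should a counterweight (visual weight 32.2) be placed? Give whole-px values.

x ≈ 226

After adding the counterweight, total weight = 4.9 + 2.5 + 7.2 + 6.3 + 8.0 + 8.8 + 6.4 + 32.2 = 76.3.
x: need Σw·x = 76.3·209 = 15946.7. Existing = 4.9·152 + 2.5·152 + 7.2·128 + 6.3·170 + 8.0·279 + 8.8·294 + 6.4·115 = 8672.6. Remainder 7274.1 / 32.2 ≈ 225.90.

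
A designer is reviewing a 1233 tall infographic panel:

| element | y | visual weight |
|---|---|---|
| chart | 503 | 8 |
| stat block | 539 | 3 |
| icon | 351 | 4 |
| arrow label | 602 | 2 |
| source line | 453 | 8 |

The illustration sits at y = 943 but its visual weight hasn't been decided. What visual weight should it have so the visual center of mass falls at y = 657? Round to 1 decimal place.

Known weights sum to 8 + 3 + 4 + 2 + 8 = 25; their moment is 8·503 + 3·539 + 4·351 + 2·602 + 8·453 = 11873.
For the centroid to hit 657: (11873 + w·943) / (25 + w) = 657.
Solving: w = (657·25 − 11873) / (943 − 657) = 4552 / 286 ≈ 15.92.

w ≈ 15.9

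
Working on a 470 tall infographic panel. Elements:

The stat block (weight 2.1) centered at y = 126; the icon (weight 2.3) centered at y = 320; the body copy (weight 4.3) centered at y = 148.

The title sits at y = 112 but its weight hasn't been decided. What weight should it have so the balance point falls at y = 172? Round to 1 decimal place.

w ≈ 2.3

Existing Σw = 8.7 (2.1 + 2.3 + 4.3); existing moment 2.1·126 + 2.3·320 + 4.3·148 = 1637.0.
For the centroid to hit 172: (1637.0 + w·112) / (8.7 + w) = 172.
So w = (172·8.7 − 1637.0)/(112 − 172) = -140.6/-60 ≈ 2.34.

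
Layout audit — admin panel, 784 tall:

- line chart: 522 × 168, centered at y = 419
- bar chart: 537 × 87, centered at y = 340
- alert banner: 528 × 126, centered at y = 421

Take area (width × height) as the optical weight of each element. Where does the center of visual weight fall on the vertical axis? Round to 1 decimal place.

y ≈ 401.3

Areas: line chart 522·168 = 87696, bar chart 537·87 = 46719, alert banner 528·126 = 66528. Total weight = 200943.
y-moment: 87696·419 + 46719·340 + 66528·421 = 80637372; centroid 80637372/200943 ≈ 401.29.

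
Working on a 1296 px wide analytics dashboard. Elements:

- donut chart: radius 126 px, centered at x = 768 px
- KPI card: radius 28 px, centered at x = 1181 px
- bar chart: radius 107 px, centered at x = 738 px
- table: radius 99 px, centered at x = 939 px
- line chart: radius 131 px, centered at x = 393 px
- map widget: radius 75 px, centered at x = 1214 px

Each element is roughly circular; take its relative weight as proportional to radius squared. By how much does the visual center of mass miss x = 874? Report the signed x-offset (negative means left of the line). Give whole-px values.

≈ -143 px

r² weights: donut chart 126² = 15876, KPI card 28² = 784, bar chart 107² = 11449, table 99² = 9801, line chart 131² = 17161, map widget 75² = 5625. Total = 60696.
Σw·x = 44344196; x̄ = 44344196/60696 ≈ 730.60.
Difference: 730.60 − 874 ≈ -143.40.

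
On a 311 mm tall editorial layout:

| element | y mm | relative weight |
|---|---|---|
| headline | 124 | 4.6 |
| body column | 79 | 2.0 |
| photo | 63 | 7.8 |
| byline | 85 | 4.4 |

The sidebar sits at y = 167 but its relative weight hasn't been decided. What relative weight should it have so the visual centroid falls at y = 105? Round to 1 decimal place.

w ≈ 6.1

Existing Σw = 18.8 (4.6 + 2.0 + 7.8 + 4.4); existing moment 4.6·124 + 2.0·79 + 7.8·63 + 4.4·85 = 1593.8.
For the centroid to hit 105: (1593.8 + w·167) / (18.8 + w) = 105.
Solving: w = (105·18.8 − 1593.8) / (167 − 105) = 380.2 / 62 ≈ 6.13.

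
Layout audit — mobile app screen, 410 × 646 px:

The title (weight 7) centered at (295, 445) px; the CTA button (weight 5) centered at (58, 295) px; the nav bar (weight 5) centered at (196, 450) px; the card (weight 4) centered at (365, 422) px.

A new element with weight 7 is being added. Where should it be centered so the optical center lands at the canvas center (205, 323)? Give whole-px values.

New total weight: (7 + 5 + 5 + 4) + 7 = 28.
x: target moment 28×205 = 5740; current 7·295 + 5·58 + 5·196 + 4·365 = 4795; the new element supplies 945, so x = 945/7 ≈ 135.00.
y: target moment 28×323 = 9044; current 7·445 + 5·295 + 5·450 + 4·422 = 8528; the new element supplies 516, so y = 516/7 ≈ 73.71.

(135, 74)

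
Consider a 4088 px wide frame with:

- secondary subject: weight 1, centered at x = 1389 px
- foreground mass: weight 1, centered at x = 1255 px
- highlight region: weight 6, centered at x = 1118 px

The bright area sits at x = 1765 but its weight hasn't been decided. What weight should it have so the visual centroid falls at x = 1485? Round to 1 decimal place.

w ≈ 9.0

Existing Σw = 8 (1 + 1 + 6); existing moment 1·1389 + 1·1255 + 6·1118 = 9352.
For the centroid to hit 1485: (9352 + w·1765) / (8 + w) = 1485.
So w = (1485·8 − 9352)/(1765 − 1485) = 2528/280 ≈ 9.03.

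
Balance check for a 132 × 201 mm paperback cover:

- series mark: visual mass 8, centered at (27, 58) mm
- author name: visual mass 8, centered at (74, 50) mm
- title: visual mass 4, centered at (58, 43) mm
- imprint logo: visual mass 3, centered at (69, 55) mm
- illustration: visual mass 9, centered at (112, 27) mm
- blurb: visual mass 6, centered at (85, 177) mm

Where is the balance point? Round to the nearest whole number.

(73, 66)

Total weight = 8 + 8 + 4 + 3 + 9 + 6 = 38.
x: moment 2765 / weight 38 ≈ 72.76
Σw·y = 2506; ȳ = 2506/38 ≈ 65.95.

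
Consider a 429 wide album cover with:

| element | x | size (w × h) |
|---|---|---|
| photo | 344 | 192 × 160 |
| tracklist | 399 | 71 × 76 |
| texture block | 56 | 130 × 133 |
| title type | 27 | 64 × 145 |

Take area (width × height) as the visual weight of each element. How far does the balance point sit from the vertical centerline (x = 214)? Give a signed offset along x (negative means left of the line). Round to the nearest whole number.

Areas → weights: photo 192·160 = 30720, tracklist 71·76 = 5396, texture block 130·133 = 17290, title type 64·145 = 9280; Σw = 62686.
Σw·x = 30720·344 + 5396·399 + 17290·56 + 9280·27 = 13939484, so x̄ = 13939484/62686 ≈ 222.37.
Offset from x = 214: 222.37 − 214 ≈ 8.37.

≈ 8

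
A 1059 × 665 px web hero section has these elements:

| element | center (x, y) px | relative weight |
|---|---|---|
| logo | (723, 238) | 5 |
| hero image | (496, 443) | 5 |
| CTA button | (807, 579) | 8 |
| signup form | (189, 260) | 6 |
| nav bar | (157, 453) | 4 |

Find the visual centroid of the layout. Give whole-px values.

(511, 407)

Weights sum to 5 + 5 + 8 + 6 + 4 = 28.
x-moment: 5·723 + 5·496 + 8·807 + 6·189 + 4·157 = 14313; centroid 14313/28 ≈ 511.18.
y-moment: 5·238 + 5·443 + 8·579 + 6·260 + 4·453 = 11409; centroid 11409/28 ≈ 407.46.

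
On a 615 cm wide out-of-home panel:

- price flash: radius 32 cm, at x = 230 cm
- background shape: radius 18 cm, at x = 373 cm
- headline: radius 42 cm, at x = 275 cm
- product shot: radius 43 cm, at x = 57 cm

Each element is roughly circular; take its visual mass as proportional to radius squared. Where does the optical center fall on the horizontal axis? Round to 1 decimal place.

x ≈ 190.9

r² weights: price flash 32² = 1024, background shape 18² = 324, headline 42² = 1764, product shot 43² = 1849. Total = 4961.
x-moment: 1024·230 + 324·373 + 1764·275 + 1849·57 = 946865; centroid 946865/4961 ≈ 190.86.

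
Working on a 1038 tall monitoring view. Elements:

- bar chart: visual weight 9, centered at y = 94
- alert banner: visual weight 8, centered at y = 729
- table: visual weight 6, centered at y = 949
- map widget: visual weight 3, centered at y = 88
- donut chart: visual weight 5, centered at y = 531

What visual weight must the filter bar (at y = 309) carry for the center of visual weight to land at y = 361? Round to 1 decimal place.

w ≈ 78.8

Existing Σw = 31 (9 + 8 + 6 + 3 + 5); existing moment 9·94 + 8·729 + 6·949 + 3·88 + 5·531 = 15291.
Balance at y = 361 requires (15291 + w·309) / (31 + w) = 361.
Solving: w = (361·31 − 15291) / (309 − 361) = -4100 / -52 ≈ 78.85.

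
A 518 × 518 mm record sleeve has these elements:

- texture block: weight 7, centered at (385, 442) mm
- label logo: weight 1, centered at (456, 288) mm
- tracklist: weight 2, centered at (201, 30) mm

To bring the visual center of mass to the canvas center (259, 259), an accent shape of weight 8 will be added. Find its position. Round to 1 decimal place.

(138.6, 152.5)

New total weight: (7 + 1 + 2) + 8 = 18.
Along x: (3553 + 8·x) / 18 = 259 (existing moment 7·385 + 1·456 + 2·201 = 3553) ⇒ x = (4662 − 3553) / 8 ≈ 138.62.
Along y: (3442 + 8·y) / 18 = 259 (existing moment 7·442 + 1·288 + 2·30 = 3442) ⇒ y = (4662 − 3442) / 8 ≈ 152.50.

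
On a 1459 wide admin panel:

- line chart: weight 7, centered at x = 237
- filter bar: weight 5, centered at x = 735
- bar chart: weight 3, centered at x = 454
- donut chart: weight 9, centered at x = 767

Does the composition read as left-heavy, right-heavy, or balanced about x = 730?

left-heavy

Weights sum to 7 + 5 + 3 + 9 = 24.
x-moment: 7·237 + 5·735 + 3·454 + 9·767 = 13599; centroid 13599/24 ≈ 566.62.
Since 566.6 is left of 730, the composition reads left-heavy.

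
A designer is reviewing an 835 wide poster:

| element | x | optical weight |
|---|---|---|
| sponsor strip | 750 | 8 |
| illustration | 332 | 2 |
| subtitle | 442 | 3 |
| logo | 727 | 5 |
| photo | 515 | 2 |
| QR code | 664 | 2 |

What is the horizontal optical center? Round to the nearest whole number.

x ≈ 636

Weights sum to 8 + 2 + 3 + 5 + 2 + 2 = 22.
Σw·x = 13983; x̄ = 13983/22 ≈ 635.59.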